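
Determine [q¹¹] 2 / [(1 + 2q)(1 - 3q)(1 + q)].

156156

The denominator gives the recurrence a_n = 7a_(n−2) + 6a_(n−3) for n ≥ 3; the numerator fixes a_0 = 2, a_1 = 0, a_2 = 14.
Iterating: 2, 0, 14, 12, 98, 168, 758, 1764, 6314, 16896, 54782, 156156, so a_11 = 156156.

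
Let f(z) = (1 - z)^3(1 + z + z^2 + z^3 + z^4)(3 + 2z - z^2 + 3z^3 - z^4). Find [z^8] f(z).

-7

(1 - z)^3 has coefficients 1,-3,3,-1 for degrees 0…3.
(1 + z + z^2 + z^3 + z^4) has coefficients 1,1,1,1,1,0,0,0,0 for degrees 0…8.
Finally multiplying by (3 + 2z - z^2 + 3z^3 - z^4), the product of all factors after the first has coefficients 3,5,4,7,6,3,1,2,-1 for degrees 0…8.
[z^8] = 1·(-1) − 3·2 + 3·1 − 1·3 = -7.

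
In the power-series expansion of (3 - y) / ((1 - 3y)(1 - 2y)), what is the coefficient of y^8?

51208

The denominator gives the recurrence a_n = 5a_(n−1) − 6a_(n−2) for n ≥ 3; the numerator fixes a_0 = 3, a_1 = 14, a_2 = 52.
Iterating: 3, 14, 52, 176, 568, 1784, 5512, 16856, 51208, so a_8 = 51208.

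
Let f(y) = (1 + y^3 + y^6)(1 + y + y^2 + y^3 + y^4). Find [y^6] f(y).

2

(1 + y^3 + y^6) has coefficients 1,0,0,1,0,0,1 for degrees 0…6.
(1 + y + y^2 + y^3 + y^4) has coefficients 1,1,1,1,1,0,0 for degrees 0…6.
[y^6] = 1·0 + 1·1 + 1·1 = 2.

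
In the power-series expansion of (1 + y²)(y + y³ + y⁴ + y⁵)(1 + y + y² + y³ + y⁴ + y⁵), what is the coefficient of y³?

3

(1 + y²) has coefficients 1,0,1 for degrees 0…2.
(y + y³ + y⁴ + y⁵) has coefficients 0,1,0,1 for degrees 0…3.
Finally multiplying by (1 + y + y² + y³ + y⁴ + y⁵), the product of all factors after the first has coefficients 0,1,1,2 for degrees 0…3.
[y³] = 1·2 + 1·1 = 3.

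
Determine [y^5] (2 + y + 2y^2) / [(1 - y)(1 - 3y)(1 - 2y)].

2413

The denominator gives the recurrence a_n = 6a_(n−1) − 11a_(n−2) + 6a_(n−3) for n ≥ 3; the numerator fixes a_0 = 2, a_1 = 13, a_2 = 58.
Iterating: 2, 13, 58, 217, 742, 2413, so a_5 = 2413.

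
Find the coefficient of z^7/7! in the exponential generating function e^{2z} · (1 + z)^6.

The EGF product rule gives c_7 = Σ_{k_1+k_2=7} C(7; k_1,k_2) · ∏ g_i(k_i), where e^{2z} gives (2)^k; (1+z)^6 gives the falling factorial (6)_k.
g_1(k) for k = 0…7: 1, 2, 4, 8, 16, 32, 64, 128.
g_2(k) for k = 0…7: 1, 6, 30, 120, 360, 720, 720, 0.
c_7 = Σ_k C(7,k)·g_1(k)·g_2(7−k) = 7·2·720 + 21·4·720 + 35·8·360 + 35·16·120 + 21·32·30 + 7·64·6 + 1·128·1 = 10080 + 60480 + 100800 + 67200 + 20160 + 2688 + 128 = 261536.

261536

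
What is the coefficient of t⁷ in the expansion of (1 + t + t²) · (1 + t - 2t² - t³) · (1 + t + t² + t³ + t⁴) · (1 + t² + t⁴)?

-9

(1 + t + t²) has coefficients 1,1,1 for degrees 0…2.
(1 + t - 2t² - t³) has coefficients 1,1,-2,-1,0,0,0,0 for degrees 0…7.
Multiplying by (1 + t + t² + t³ + t⁴) gives running coefficients 1,2,0,-1,-1,-2,-3,-1 for degrees 0…7.
Finally multiplying by (1 + t² + t⁴), the product of all factors after the first has coefficients 1,2,1,1,0,-1,-4,-4 for degrees 0…7.
[t⁷] = 1·(-4) + 1·(-4) + 1·(-1) = -9.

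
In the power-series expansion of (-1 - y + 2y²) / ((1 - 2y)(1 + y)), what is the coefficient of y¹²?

-2730

The denominator gives the recurrence a_n = a_(n−1) + 2a_(n−2) for n ≥ 3; the numerator fixes a_0 = -1, a_1 = -2, a_2 = -2.
Iterating: -1, -2, -2, -6, -10, -22, -42, -86, -170, -342, -682, -1366, -2730, so a_12 = -2730.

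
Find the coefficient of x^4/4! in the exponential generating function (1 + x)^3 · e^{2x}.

304

The EGF product rule gives c_4 = Σ_{k_1+k_2=4} C(4; k_1,k_2) · ∏ g_i(k_i), where (1+x)^3 gives the falling factorial (3)_k; e^{2x} gives (2)^k.
g_1(k) for k = 0…4: 1, 3, 6, 6, 0.
g_2(k) for k = 0…4: 1, 2, 4, 8, 16.
c_4 = Σ_k C(4,k)·g_1(k)·g_2(4−k) = 1·1·16 + 4·3·8 + 6·6·4 + 4·6·2 = 16 + 96 + 144 + 48 = 304.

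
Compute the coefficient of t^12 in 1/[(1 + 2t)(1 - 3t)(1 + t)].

The denominator gives the recurrence a_n = 7a_(n−2) + 6a_(n−3) for n ≥ 3; the numerator fixes a_0 = 1, a_1 = 0, a_2 = 7.
Iterating: 1, 0, 7, 6, 49, 84, 379, 882, 3157, 8448, 27391, 78078, 242425, so a_12 = 242425.

242425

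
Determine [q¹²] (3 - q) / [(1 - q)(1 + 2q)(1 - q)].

The denominator gives the recurrence a_n = 3a_(n−2) − 2a_(n−3) for n ≥ 3; the numerator fixes a_0 = 3, a_1 = -1, a_2 = 9.
Iterating: 3, -1, 9, -9, 29, -45, 105, -193, 405, -789, 1601, -3177, 6381, so a_12 = 6381.

6381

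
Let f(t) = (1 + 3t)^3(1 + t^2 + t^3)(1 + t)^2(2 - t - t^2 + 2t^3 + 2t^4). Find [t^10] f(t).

531

(1 + 3t)^3 has coefficients 1,9,27,27 for degrees 0…3.
(1 + t^2 + t^3) has coefficients 1,0,1,1,0,0,0,0,0,0,0 for degrees 0…10.
Multiplying by (1 + t)^2 gives running coefficients 1,2,2,3,3,1,0,0,0,0,0 for degrees 0…10.
Finally multiplying by (2 - t - t^2 + 2t^3 + 2t^4), the product of all factors after the first has coefficients 2,3,1,4,7,4,6,11,8,2,0 for degrees 0…10.
[t^10] = 1·0 + 9·2 + 27·8 + 27·11 = 531.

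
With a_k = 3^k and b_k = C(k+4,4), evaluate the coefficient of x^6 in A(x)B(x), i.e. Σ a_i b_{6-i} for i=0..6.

5322

This is [x^6] in the product of the two ordinary generating functions.
Σ = 1·210 + 3·126 + 9·70 + 27·35 + 81·15 + 243·5 + 729·1 = 5322.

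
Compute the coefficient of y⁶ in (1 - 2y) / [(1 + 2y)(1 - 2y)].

64

The denominator gives the recurrence a_n = 4a_(n−2) for n ≥ 3; the numerator fixes a_0 = 1, a_1 = -2, a_2 = 4.
Iterating: 1, -2, 4, -8, 16, -32, 64, so a_6 = 64.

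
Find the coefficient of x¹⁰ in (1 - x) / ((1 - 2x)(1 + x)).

342

The denominator gives the recurrence a_n = a_(n−1) + 2a_(n−2) for n ≥ 3; the numerator fixes a_0 = 1, a_1 = 0, a_2 = 2.
Iterating: 1, 0, 2, 2, 6, 10, 22, 42, 86, 170, 342, so a_10 = 342.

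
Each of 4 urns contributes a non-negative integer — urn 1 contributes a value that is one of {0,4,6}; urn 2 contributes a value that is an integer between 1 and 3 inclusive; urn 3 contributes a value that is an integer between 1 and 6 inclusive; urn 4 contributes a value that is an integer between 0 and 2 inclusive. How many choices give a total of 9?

17

The generating function for the choices is (1 + y^4 + y^6)·(y + y^2 + y^3)·(y + y^2 + y^3 + y^4 + y^5 + y^6)·(1 + y + y^2); the count is [y^9].
(1 + y^4 + y^6) has coefficients 1,0,0,0,1,0,1 for degrees 0…6.
(y + y^2 + y^3) has coefficients 0,1,1,1,0,0,0,0,0,0 for degrees 0…9.
Multiplying by (y + y^2 + y^3 + y^4 + y^5 + y^6) gives running coefficients 0,0,1,2,3,3,3,3,2,1 for degrees 0…9.
Finally multiplying by (1 + y + y^2), the product of all factors after the first has coefficients 0,0,1,3,6,8,9,9,8,6 for degrees 0…9.
[y^9] = 1·6 + 1·8 + 1·3 = 17.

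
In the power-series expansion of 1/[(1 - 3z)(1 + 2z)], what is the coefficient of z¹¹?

Partial fractions give a closed form: a_n = (3/5)·3^n + (2/5)·(-2)^n.
At n = 11: a_11 = 105469.

105469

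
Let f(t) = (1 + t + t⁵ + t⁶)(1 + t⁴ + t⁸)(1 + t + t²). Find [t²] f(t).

(1 + t + t⁵ + t⁶) has coefficients 1,1,0 for degrees 0…2.
(1 + t⁴ + t⁸) has coefficients 1,0,0 for degrees 0…2.
Finally multiplying by (1 + t + t²), the product of all factors after the first has coefficients 1,1,1 for degrees 0…2.
[t²] = 1·1 + 1·1 = 2.

2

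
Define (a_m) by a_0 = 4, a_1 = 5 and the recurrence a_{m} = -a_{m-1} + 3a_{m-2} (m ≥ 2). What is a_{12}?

The ordinary generating function has denominator 1 + t - 3t^2.
Iterating the recurrence: a_0,…,a_{12} = 4, 5, 7, 8, 13, 11, 28, 5, 79, -64, 301, -493, 1396.

1396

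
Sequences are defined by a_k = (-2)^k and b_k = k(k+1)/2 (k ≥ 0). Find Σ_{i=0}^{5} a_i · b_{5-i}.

The convolution is the x^5 coefficient of A(x)B(x).
Σ = 1·15 − 2·10 + 4·6 − 8·3 + 16·1 − 32·0 = 11.

11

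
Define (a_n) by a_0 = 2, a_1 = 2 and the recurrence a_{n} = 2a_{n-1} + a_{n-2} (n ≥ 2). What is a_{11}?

16238

The ordinary generating function has denominator 1 - 2x - x^2.
Iterating the recurrence: a_0,…,a_{11} = 2, 2, 6, 14, 34, 82, 198, 478, 1154, 2786, 6726, 16238.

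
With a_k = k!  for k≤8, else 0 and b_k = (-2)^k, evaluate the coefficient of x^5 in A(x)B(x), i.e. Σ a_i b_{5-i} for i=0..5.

Write out a_i and b_{5-i} for i = 0,…,5 and sum the products.
Σ = 1·(-32) + 1·16 + 2·(-8) + 6·4 + 24·(-2) + 120·1 = 64.

64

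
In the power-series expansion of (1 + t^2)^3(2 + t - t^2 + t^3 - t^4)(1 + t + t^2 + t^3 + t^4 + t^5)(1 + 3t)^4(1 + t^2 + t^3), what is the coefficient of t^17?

-1237

(1 + t^2)^3 has coefficients 1,0,3,0,3,0,1 for degrees 0…6.
(2 + t - t^2 + t^3 - t^4) has coefficients 2,1,-1,1,-1,0,0,0,0,0,0,0,0,0,0,0,0,0 for degrees 0…17.
Multiplying by (1 + t + t^2 + t^3 + t^4 + t^5) gives running coefficients 2,3,2,3,2,2,0,-1,0,-1,0,0,0,0,0,0,0,0 for degrees 0…17.
Multiplying by (1 + 3t)^4 gives running coefficients 2,27,146,405,632,647,618,566,366,107,-120,-135,-108,-81,0,0,0,0 for degrees 0…17.
Finally multiplying by (1 + t^2 + t^3), the product of all factors after the first has coefficients 2,27,148,434,805,1198,1655,1845,1631,1291,812,338,-121,-336,-243,-189,-81,0 for degrees 0…17.
[t^17] = 1·0 + 3·(-189) + 3·(-336) + 1·338 = -1237.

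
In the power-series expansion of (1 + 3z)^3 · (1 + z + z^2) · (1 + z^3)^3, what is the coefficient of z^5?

(1 + 3z)^3 has coefficients 1,9,27,27 for degrees 0…3.
(1 + z + z^2) has coefficients 1,1,1,0,0,0 for degrees 0…5.
Finally multiplying by (1 + z^3)^3, the product of all factors after the first has coefficients 1,1,1,3,3,3 for degrees 0…5.
[z^5] = 1·3 + 9·3 + 27·3 + 27·1 = 138.

138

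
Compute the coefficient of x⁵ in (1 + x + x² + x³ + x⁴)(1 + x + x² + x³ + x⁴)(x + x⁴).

(1 + x + x² + x³ + x⁴) has coefficients 1,1,1,1,1 for degrees 0…4.
(1 + x + x² + x³ + x⁴) has coefficients 1,1,1,1,1,0 for degrees 0…5.
Finally multiplying by (x + x⁴), the product of all factors after the first has coefficients 0,1,1,1,2,2 for degrees 0…5.
[x⁵] = 1·2 + 1·2 + 1·1 + 1·1 + 1·1 = 7.

7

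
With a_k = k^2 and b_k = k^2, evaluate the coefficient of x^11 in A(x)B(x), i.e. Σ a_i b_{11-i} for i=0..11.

The convolution is the t^11 coefficient of A(t)B(t).
Σ = 0·121 + 1·100 + 4·81 + 9·64 + 16·49 + 25·36 + 36·25 + 49·16 + 64·9 + 81·4 + 100·1 + 121·0 = 5368.

5368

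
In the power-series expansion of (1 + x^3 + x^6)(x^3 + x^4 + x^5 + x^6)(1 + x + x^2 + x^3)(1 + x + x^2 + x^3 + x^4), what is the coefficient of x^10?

26

(1 + x^3 + x^6) has coefficients 1,0,0,1,0,0,1 for degrees 0…6.
(x^3 + x^4 + x^5 + x^6) has coefficients 0,0,0,1,1,1,1,0,0,0,0 for degrees 0…10.
Multiplying by (1 + x + x^2 + x^3) gives running coefficients 0,0,0,1,2,3,4,3,2,1,0 for degrees 0…10.
Finally multiplying by (1 + x + x^2 + x^3 + x^4), the product of all factors after the first has coefficients 0,0,0,1,3,6,10,13,14,13,10 for degrees 0…10.
[x^10] = 1·10 + 1·13 + 1·3 = 26.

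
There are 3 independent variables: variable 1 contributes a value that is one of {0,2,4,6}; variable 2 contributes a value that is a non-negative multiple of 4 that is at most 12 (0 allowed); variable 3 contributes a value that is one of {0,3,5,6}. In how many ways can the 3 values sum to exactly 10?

4

The generating function for the choices is (1 + z² + z⁴ + z⁶)·(1 + z⁴ + z⁸ + z¹²)·(1 + z³ + z⁵ + z⁶); the count is [z¹⁰].
(1 + z² + z⁴ + z⁶) has coefficients 1,0,1,0,1,0,1 for degrees 0…6.
(1 + z⁴ + z⁸ + z¹²) has coefficients 1,0,0,0,1,0,0,0,1,0,0 for degrees 0…10.
Finally multiplying by (1 + z³ + z⁵ + z⁶), the product of all factors after the first has coefficients 1,0,0,1,1,1,1,1,1,1,1 for degrees 0…10.
[z¹⁰] = 1·1 + 1·1 + 1·1 + 1·1 = 4.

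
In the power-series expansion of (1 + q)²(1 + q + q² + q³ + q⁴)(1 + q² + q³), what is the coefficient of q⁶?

9

(1 + q)² has coefficients 1,2,1 for degrees 0…2.
(1 + q + q² + q³ + q⁴) has coefficients 1,1,1,1,1,0,0 for degrees 0…6.
Finally multiplying by (1 + q² + q³), the product of all factors after the first has coefficients 1,1,2,3,3,2,2 for degrees 0…6.
[q⁶] = 1·2 + 2·2 + 1·3 = 9.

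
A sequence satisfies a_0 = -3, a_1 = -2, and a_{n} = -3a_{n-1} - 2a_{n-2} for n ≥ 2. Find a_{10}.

5112

The ordinary generating function has denominator 1 + 3q + 2q^2.
Iterating the recurrence: a_0,…,a_{10} = -3, -2, 12, -32, 72, -152, 312, -632, 1272, -2552, 5112.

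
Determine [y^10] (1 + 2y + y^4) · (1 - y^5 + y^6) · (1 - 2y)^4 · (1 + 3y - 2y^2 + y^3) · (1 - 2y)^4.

(1 + 2y + y^4) has coefficients 1,2,0,0,1 for degrees 0…4.
(1 - y^5 + y^6) has coefficients 1,0,0,0,0,-1,1,0,0,0,0 for degrees 0…10.
Multiplying by (1 - 2y)^4 gives running coefficients 1,-8,24,-32,16,-1,9,-32,56,-48,16 for degrees 0…10.
Multiplying by (1 + 3y - 2y^2 + y^3) gives running coefficients 1,-5,-2,57,-136,135,-58,13,-59,193,-272 for degrees 0…10.
Finally multiplying by (1 - 2y)^4, the product of all factors after the first has coefficients 1,-13,62,-79,-464,2575,-6258,8981,-8051,4993,-4576 for degrees 0…10.
[y^10] = 1·(-4576) + 2·4993 + 1·(-6258) = -848.

-848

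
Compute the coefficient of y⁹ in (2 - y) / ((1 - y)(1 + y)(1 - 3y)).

Partial fractions give a closed form: a_n = (-1/4)·1^n + (3/8)·(-1)^n + (15/8)·3^n.
At n = 9: a_9 = 36905.

36905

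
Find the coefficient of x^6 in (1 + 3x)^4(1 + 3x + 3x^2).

243

(1 + 3x)^4 has coefficients 1,12,54,108,81 for degrees 0…4.
(1 + 3x + 3x^2) has coefficients 1,3,3,0,0,0,0 for degrees 0…6.
[x^6] = 1·0 + 12·0 + 54·0 + 108·0 + 81·3 = 243.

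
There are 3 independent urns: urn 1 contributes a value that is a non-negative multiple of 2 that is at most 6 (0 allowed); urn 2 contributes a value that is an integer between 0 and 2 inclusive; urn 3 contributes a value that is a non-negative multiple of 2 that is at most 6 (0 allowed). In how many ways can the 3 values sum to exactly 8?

7

The generating function for the choices is (1 + x² + x⁴ + x⁶)·(1 + x + x²)·(1 + x² + x⁴ + x⁶); the count is [x⁸].
(1 + x² + x⁴ + x⁶) has coefficients 1,0,1,0,1,0,1 for degrees 0…6.
(1 + x + x²) has coefficients 1,1,1,0,0,0,0,0,0 for degrees 0…8.
Finally multiplying by (1 + x² + x⁴ + x⁶), the product of all factors after the first has coefficients 1,1,2,1,2,1,2,1,1 for degrees 0…8.
[x⁸] = 1·1 + 1·2 + 1·2 + 1·2 = 7.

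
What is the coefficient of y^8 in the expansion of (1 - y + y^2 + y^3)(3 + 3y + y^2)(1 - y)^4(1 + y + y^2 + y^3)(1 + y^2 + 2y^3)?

25

(1 - y + y^2 + y^3) has coefficients 1,-1,1,1 for degrees 0…3.
(3 + 3y + y^2) has coefficients 3,3,1,0,0,0,0,0,0 for degrees 0…8.
Multiplying by (1 - y)^4 gives running coefficients 3,-9,7,2,-3,-1,1,0,0 for degrees 0…8.
Multiplying by (1 + y + y^2 + y^3) gives running coefficients 3,-6,1,3,-3,5,-1,-3,0 for degrees 0…8.
Finally multiplying by (1 + y^2 + 2y^3), the product of all factors after the first has coefficients 3,-6,4,3,-14,10,2,-4,9 for degrees 0…8.
[y^8] = 1·9 − 1·(-4) + 1·2 + 1·10 = 25.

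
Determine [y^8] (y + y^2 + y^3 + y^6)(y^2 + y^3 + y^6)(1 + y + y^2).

(y + y^2 + y^3 + y^6) has coefficients 0,1,1,1,0,0,1 for degrees 0…6.
(y^2 + y^3 + y^6) has coefficients 0,0,1,1,0,0,1,0,0 for degrees 0…8.
Finally multiplying by (1 + y + y^2), the product of all factors after the first has coefficients 0,0,1,2,2,1,1,1,1 for degrees 0…8.
[y^8] = 1·1 + 1·1 + 1·1 + 1·1 = 4.

4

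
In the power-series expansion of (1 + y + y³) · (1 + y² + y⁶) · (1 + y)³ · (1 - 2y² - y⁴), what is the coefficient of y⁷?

-18

(1 + y + y³) has coefficients 1,1,0,1 for degrees 0…3.
(1 + y² + y⁶) has coefficients 1,0,1,0,0,0,1,0 for degrees 0…7.
Multiplying by (1 + y)³ gives running coefficients 1,3,4,4,3,1,1,3 for degrees 0…7.
Finally multiplying by (1 - 2y² - y⁴), the product of all factors after the first has coefficients 1,3,2,-2,-6,-10,-9,-3 for degrees 0…7.
[y⁷] = 1·(-3) + 1·(-9) + 1·(-6) = -18.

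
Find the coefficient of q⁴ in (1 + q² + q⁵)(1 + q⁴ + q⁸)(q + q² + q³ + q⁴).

(1 + q² + q⁵) has coefficients 1,0,1,0,0 for degrees 0…4.
(1 + q⁴ + q⁸) has coefficients 1,0,0,0,1 for degrees 0…4.
Finally multiplying by (q + q² + q³ + q⁴), the product of all factors after the first has coefficients 0,1,1,1,1 for degrees 0…4.
[q⁴] = 1·1 + 1·1 = 2.

2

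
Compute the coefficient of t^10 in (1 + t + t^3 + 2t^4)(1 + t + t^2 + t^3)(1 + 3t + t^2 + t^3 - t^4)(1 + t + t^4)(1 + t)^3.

263

(1 + t + t^3 + 2t^4) has coefficients 1,1,0,1,2 for degrees 0…4.
(1 + t + t^2 + t^3) has coefficients 1,1,1,1,0,0,0,0,0,0,0 for degrees 0…10.
Multiplying by (1 + 3t + t^2 + t^3 - t^4) gives running coefficients 1,4,5,6,4,1,0,-1,0,0,0 for degrees 0…10.
Multiplying by (1 + t + t^4) gives running coefficients 1,5,9,11,11,9,6,5,3,1,0 for degrees 0…10.
Finally multiplying by (1 + t)^3, the product of all factors after the first has coefficients 1,8,27,54,76,84,77,61,45,31,17 for degrees 0…10.
[t^10] = 1·17 + 1·31 + 1·61 + 2·77 = 263.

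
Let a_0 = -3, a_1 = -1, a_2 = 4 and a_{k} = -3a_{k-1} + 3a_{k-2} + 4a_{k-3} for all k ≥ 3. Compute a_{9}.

-51051

The ordinary generating function has denominator 1 + 3q - 3q^2 - 4q^3.
Iterating the recurrence: a_0,…,a_{9} = -3, -1, 4, -27, 89, -332, 1155, -4105, 14452, -51051.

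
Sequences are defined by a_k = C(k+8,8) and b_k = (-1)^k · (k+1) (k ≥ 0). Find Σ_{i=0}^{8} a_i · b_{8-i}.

This is [x^8] in the product of the two ordinary generating functions.
Σ = 1·9 + 9·(-8) + 45·7 + 165·(-6) + 495·5 + 1287·(-4) + 3003·3 + 6435·(-2) + 12870·1 = 5598.

5598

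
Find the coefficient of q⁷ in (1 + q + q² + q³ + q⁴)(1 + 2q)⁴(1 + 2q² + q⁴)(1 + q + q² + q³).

907

(1 + q + q² + q³ + q⁴) has coefficients 1,1,1,1,1 for degrees 0…4.
(1 + 2q)⁴ has coefficients 1,8,24,32,16,0,0,0 for degrees 0…7.
Multiplying by (1 + 2q² + q⁴) gives running coefficients 1,8,26,48,65,72,56,32 for degrees 0…7.
Finally multiplying by (1 + q + q² + q³), the product of all factors after the first has coefficients 1,9,35,83,147,211,241,225 for degrees 0…7.
[q⁷] = 1·225 + 1·241 + 1·211 + 1·147 + 1·83 = 907.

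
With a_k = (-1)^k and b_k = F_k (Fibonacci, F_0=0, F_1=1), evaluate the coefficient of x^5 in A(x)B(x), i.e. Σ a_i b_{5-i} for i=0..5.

Write out a_i and b_{5-i} for i = 0,…,5 and sum the products.
Σ = 1·5 − 1·3 + 1·2 − 1·1 + 1·1 − 1·0 = 4.

4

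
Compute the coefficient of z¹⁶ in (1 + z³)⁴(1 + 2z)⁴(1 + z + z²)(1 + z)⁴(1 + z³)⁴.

(1 + z³)⁴ has coefficients 1,0,0,4,0,0,6,0,0,4,0,0,1 for degrees 0…12.
(1 + 2z)⁴ has coefficients 1,8,24,32,16,0,0,0,0,0,0,0,0,0,0,0,0 for degrees 0…16.
Multiplying by (1 + z + z²) gives running coefficients 1,9,33,64,72,48,16,0,0,0,0,0,0,0,0,0,0 for degrees 0…16.
Multiplying by (1 + z)⁴ gives running coefficients 1,13,75,254,563,861,929,704,360,112,16,0,0,0,0,0,0 for degrees 0…16.
Finally multiplying by (1 + z³)⁴, the product of all factors after the first has coefficients 1,13,75,258,615,1161,1951,3034,4254,5356,6262,6906,7039,6553,5679,4642,3475 for degrees 0…16.
[z¹⁶] = 1·3475 + 4·6553 + 6·6262 + 4·3034 + 1·615 = 80010.

80010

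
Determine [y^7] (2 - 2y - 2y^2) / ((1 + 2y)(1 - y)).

The denominator gives the recurrence a_n = −a_(n−1) + 2a_(n−2) for n ≥ 3; the numerator fixes a_0 = 2, a_1 = -4, a_2 = 6.
Iterating: 2, -4, 6, -14, 26, -54, 106, -214, so a_7 = -214.

-214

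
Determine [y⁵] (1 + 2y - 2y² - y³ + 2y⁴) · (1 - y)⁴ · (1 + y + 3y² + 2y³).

(1 + 2y - 2y² - y³ + 2y⁴) has coefficients 1,2,-2,-1,2 for degrees 0…4.
(1 - y)⁴ has coefficients 1,-4,6,-4,1,0 for degrees 0…5.
Finally multiplying by (1 + y + 3y² + 2y³), the product of all factors after the first has coefficients 1,-3,5,-8,7,1 for degrees 0…5.
[y⁵] = 1·1 + 2·7 − 2·(-8) − 1·5 + 2·(-3) = 20.

20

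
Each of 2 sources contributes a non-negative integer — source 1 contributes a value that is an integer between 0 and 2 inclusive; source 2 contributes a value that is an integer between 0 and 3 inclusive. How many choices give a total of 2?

3

The generating function for the choices is (1 + y + y²)·(1 + y + y² + y³); the count is [y²].
(1 + y + y²) has coefficients 1,1,1 for degrees 0…2.
(1 + y + y² + y³) has coefficients 1,1,1 for degrees 0…2.
[y²] = 1·1 + 1·1 + 1·1 = 3.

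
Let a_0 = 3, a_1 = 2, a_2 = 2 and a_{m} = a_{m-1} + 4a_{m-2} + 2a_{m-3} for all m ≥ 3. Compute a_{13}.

The ordinary generating function has denominator 1 - t - 4t^2 - 2t^3.
Iterating the recurrence: a_0,…,a_{13} = 3, 2, 2, 16, 28, 96, 240, 680, 1832, 5032, 13720, 37512, 102456, 279944.

279944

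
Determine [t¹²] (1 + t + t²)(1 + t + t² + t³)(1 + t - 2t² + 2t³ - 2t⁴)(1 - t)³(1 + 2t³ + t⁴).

-6

(1 + t + t²) has coefficients 1,1,1 for degrees 0…2.
(1 + t + t² + t³) has coefficients 1,1,1,1,0,0,0,0,0,0,0,0,0 for degrees 0…12.
Multiplying by (1 + t - 2t² + 2t³ - 2t⁴) gives running coefficients 1,2,0,2,-1,-2,0,-2,0,0,0,0,0 for degrees 0…12.
Multiplying by (1 - t)³ gives running coefficients 1,-1,-3,7,-9,7,1,-7,8,-6,2,0,0 for degrees 0…12.
Finally multiplying by (1 + 2t³ + t⁴), the product of all factors after the first has coefficients 1,-1,-3,9,-10,0,12,-18,13,3,-11,9,-4 for degrees 0…12.
[t¹²] = 1·(-4) + 1·9 + 1·(-11) = -6.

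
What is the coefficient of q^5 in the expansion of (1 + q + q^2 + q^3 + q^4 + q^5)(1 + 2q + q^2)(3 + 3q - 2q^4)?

(1 + q + q^2 + q^3 + q^4 + q^5) has coefficients 1,1,1,1,1,1 for degrees 0…5.
(1 + 2q + q^2) has coefficients 1,2,1,0,0,0 for degrees 0…5.
Finally multiplying by (3 + 3q - 2q^4), the product of all factors after the first has coefficients 3,9,9,3,-2,-4 for degrees 0…5.
[q^5] = 1·(-4) + 1·(-2) + 1·3 + 1·9 + 1·9 + 1·3 = 18.

18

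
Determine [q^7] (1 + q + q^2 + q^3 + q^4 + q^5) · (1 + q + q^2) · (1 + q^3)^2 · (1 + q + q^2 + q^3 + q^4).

(1 + q + q^2 + q^3 + q^4 + q^5) has coefficients 1,1,1,1,1,1 for degrees 0…5.
(1 + q + q^2) has coefficients 1,1,1,0,0,0,0,0 for degrees 0…7.
Multiplying by (1 + q^3)^2 gives running coefficients 1,1,1,2,2,2,1,1 for degrees 0…7.
Finally multiplying by (1 + q + q^2 + q^3 + q^4), the product of all factors after the first has coefficients 1,2,3,5,7,8,8,8 for degrees 0…7.
[q^7] = 1·8 + 1·8 + 1·8 + 1·7 + 1·5 + 1·3 = 39.

39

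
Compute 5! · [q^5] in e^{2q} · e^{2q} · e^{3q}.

The EGF product rule gives c_5 = Σ_{k_1+k_2+k_3=5} C(5; k_1,k_2,k_3) · ∏ g_i(k_i), where e^{2q} gives (2)^k; e^{2q} gives (2)^k; e^{3q} gives (3)^k.
g_1(k) for k = 0…5: 1, 2, 4, 8, 16, 32.
g_2(k) for k = 0…5: 1, 2, 4, 8, 16, 32.
g_3(k) for k = 0…5: 1, 3, 9, 27, 81, 243.
First combine the last two factors: h(k) = Σ_j C(k,j)·g_2(j)·g_3(k−j) for k = 0…5: 1, 5, 25, 125, 625, 3125.
c_5 = Σ_k C(5,k)·g_1(k)·h(5−k) = 1·1·3125 + 5·2·625 + 10·4·125 + 10·8·25 + 5·16·5 + 1·32·1 = 3125 + 6250 + 5000 + 2000 + 400 + 32 = 16807.

16807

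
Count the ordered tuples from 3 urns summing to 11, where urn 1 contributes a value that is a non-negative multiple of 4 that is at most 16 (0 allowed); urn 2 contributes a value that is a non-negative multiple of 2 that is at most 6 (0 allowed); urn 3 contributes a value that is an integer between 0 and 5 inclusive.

The generating function for the choices is (1 + z⁴ + z⁸ + z¹² + z¹⁶)·(1 + z² + z⁴ + z⁶)·(1 + z + z² + z³ + z⁴ + z⁵); the count is [z¹¹].
(1 + z⁴ + z⁸ + z¹² + z¹⁶) has coefficients 1,0,0,0,1,0,0,0,1,0,0,0 for degrees 0…11.
(1 + z² + z⁴ + z⁶) has coefficients 1,0,1,0,1,0,1,0,0,0,0,0 for degrees 0…11.
Finally multiplying by (1 + z + z² + z³ + z⁴ + z⁵), the product of all factors after the first has coefficients 1,1,2,2,3,3,3,3,2,2,1,1 for degrees 0…11.
[z¹¹] = 1·1 + 1·3 + 1·2 = 6.

6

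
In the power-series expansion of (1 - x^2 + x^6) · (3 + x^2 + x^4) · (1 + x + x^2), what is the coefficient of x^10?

(1 - x^2 + x^6) has coefficients 1,0,-1,0,0,0,1 for degrees 0…6.
(3 + x^2 + x^4) has coefficients 3,0,1,0,1,0,0,0,0,0,0 for degrees 0…10.
Finally multiplying by (1 + x + x^2), the product of all factors after the first has coefficients 3,3,4,1,2,1,1,0,0,0,0 for degrees 0…10.
[x^10] = 1·0 − 1·0 + 1·2 = 2.

2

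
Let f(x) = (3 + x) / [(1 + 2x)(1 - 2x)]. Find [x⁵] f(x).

Partial fractions give a closed form: a_n = (5/4)·(-2)^n + (7/4)·2^n.
At n = 5: a_5 = 16.

16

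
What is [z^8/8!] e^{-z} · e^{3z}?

The EGF product rule gives c_8 = Σ_{k_1+k_2=8} C(8; k_1,k_2) · ∏ g_i(k_i), where e^{-z} gives (-1)^k; e^{3z} gives (3)^k.
g_1(k) for k = 0…8: 1, -1, 1, -1, 1, -1, 1, -1, 1.
g_2(k) for k = 0…8: 1, 3, 9, 27, 81, 243, 729, 2187, 6561.
c_8 = Σ_k C(8,k)·g_1(k)·g_2(8−k) = 1·1·6561 + 8·(-1)·2187 + 28·1·729 + 56·(-1)·243 + 70·1·81 + 56·(-1)·27 + 28·1·9 + 8·(-1)·3 + 1·1·1 = 6561 − 17496 + 20412 − 13608 + 5670 − 1512 + 252 − 24 + 1 = 256.

256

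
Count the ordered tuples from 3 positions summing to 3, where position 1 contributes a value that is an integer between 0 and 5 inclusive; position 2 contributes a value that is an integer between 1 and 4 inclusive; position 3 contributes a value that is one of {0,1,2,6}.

6

The generating function for the choices is (1 + t + t^2 + t^3 + t^4 + t^5)·(t + t^2 + t^3 + t^4)·(1 + t + t^2 + t^6); the count is [t^3].
(1 + t + t^2 + t^3 + t^4 + t^5) has coefficients 1,1,1,1 for degrees 0…3.
(t + t^2 + t^3 + t^4) has coefficients 0,1,1,1 for degrees 0…3.
Finally multiplying by (1 + t + t^2 + t^6), the product of all factors after the first has coefficients 0,1,2,3 for degrees 0…3.
[t^3] = 1·3 + 1·2 + 1·1 + 1·0 = 6.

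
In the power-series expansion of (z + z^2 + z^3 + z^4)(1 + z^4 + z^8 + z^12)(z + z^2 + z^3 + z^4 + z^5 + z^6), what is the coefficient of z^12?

6

(z + z^2 + z^3 + z^4) has coefficients 0,1,1,1,1 for degrees 0…4.
(1 + z^4 + z^8 + z^12) has coefficients 1,0,0,0,1,0,0,0,1,0,0,0,1 for degrees 0…12.
Finally multiplying by (z + z^2 + z^3 + z^4 + z^5 + z^6), the product of all factors after the first has coefficients 0,1,1,1,1,2,2,1,1,2,2,1,1 for degrees 0…12.
[z^12] = 1·1 + 1·2 + 1·2 + 1·1 = 6.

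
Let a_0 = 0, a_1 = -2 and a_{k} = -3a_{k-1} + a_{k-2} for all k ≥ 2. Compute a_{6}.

720

The ordinary generating function has denominator 1 + 3x - x^2.
Iterating the recurrence: a_0,…,a_{6} = 0, -2, 6, -20, 66, -218, 720.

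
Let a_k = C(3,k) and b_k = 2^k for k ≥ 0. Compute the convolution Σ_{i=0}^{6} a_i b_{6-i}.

The convolution is the x^6 coefficient of A(x)B(x).
Σ = 1·64 + 3·32 + 3·16 + 1·8 + 0·4 + 0·2 + 0·1 = 216.

216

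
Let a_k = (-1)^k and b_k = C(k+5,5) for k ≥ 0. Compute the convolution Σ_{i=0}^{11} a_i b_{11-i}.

This is [x^11] in the product of the two ordinary generating functions.
Σ = 1·4368 − 1·3003 + 1·2002 − 1·1287 + 1·792 − 1·462 + 1·252 − 1·126 + 1·56 − 1·21 + 1·6 − 1·1 = 2576.

2576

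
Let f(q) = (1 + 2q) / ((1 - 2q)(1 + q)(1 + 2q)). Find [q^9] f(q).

341

Partial fractions give a closed form: a_n = (2/3)·2^n + (1/3)·(-1)^n.
At n = 9: a_9 = 341.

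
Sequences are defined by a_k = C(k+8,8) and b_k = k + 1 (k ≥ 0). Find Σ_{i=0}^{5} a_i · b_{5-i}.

This is [x^5] in the product of the two ordinary generating functions.
Σ = 1·6 + 9·5 + 45·4 + 165·3 + 495·2 + 1287·1 = 3003.

3003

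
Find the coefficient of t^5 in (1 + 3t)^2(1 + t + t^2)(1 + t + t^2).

(1 + 3t)^2 has coefficients 1,6,9 for degrees 0…2.
(1 + t + t^2) has coefficients 1,1,1,0,0,0 for degrees 0…5.
Finally multiplying by (1 + t + t^2), the product of all factors after the first has coefficients 1,2,3,2,1,0 for degrees 0…5.
[t^5] = 1·0 + 6·1 + 9·2 = 24.

24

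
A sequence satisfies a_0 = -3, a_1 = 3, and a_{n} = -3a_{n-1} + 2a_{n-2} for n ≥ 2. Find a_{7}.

8259

The ordinary generating function has denominator 1 + 3t - 2t^2.
Iterating the recurrence: a_0,…,a_{7} = -3, 3, -15, 51, -183, 651, -2319, 8259.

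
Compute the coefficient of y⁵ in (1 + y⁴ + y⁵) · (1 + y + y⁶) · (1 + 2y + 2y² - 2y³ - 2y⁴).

(1 + y⁴ + y⁵) has coefficients 1,0,0,0,1,1 for degrees 0…5.
(1 + y + y⁶) has coefficients 1,1,0,0,0,0 for degrees 0…5.
Finally multiplying by (1 + 2y + 2y² - 2y³ - 2y⁴), the product of all factors after the first has coefficients 1,3,4,0,-4,-2 for degrees 0…5.
[y⁵] = 1·(-2) + 1·3 + 1·1 = 2.

2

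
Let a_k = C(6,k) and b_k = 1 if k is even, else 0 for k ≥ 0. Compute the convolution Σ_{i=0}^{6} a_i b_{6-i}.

Write out a_i and b_{6-i} for i = 0,…,6 and sum the products.
Σ = 1·1 + 6·0 + 15·1 + 20·0 + 15·1 + 6·0 + 1·1 = 32.

32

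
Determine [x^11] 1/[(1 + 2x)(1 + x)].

-4095

Partial fractions give a closed form: a_n = (2)·(-2)^n + (-1)·(-1)^n.
At n = 11: a_11 = -4095.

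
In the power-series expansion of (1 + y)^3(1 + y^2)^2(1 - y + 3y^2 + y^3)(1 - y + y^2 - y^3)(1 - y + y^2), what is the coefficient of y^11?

-9

(1 + y)^3 has coefficients 1,3,3,1 for degrees 0…3.
(1 + y^2)^2 has coefficients 1,0,2,0,1,0,0,0,0,0,0,0 for degrees 0…11.
Multiplying by (1 - y + 3y^2 + y^3) gives running coefficients 1,-1,5,-1,7,1,3,1,0,0,0,0 for degrees 0…11.
Multiplying by (1 - y + y^2 - y^3) gives running coefficients 1,-2,7,-8,14,-12,10,-8,1,-2,-1,0 for degrees 0…11.
Finally multiplying by (1 - y + y^2), the product of all factors after the first has coefficients 1,-3,10,-17,29,-34,36,-30,19,-11,2,-1 for degrees 0…11.
[y^11] = 1·(-1) + 3·2 + 3·(-11) + 1·19 = -9.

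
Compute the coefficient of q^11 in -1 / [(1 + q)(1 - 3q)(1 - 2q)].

-395850

Partial fractions give a closed form: a_n = (-1/12)·(-1)^n + (-9/4)·3^n + (4/3)·2^n.
At n = 11: a_11 = -395850.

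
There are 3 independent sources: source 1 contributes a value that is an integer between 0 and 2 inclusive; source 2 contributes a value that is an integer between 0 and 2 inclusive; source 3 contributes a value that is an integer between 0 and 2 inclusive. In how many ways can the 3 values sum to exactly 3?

7

The generating function for the choices is (1 + x + x²)·(1 + x + x²)·(1 + x + x²); the count is [x³].
(1 + x + x²) has coefficients 1,1,1 for degrees 0…2.
(1 + x + x²) has coefficients 1,1,1,0 for degrees 0…3.
Finally multiplying by (1 + x + x²), the product of all factors after the first has coefficients 1,2,3,2 for degrees 0…3.
[x³] = 1·2 + 1·3 + 1·2 = 7.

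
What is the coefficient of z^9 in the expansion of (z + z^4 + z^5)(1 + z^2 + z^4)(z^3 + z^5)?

(z + z^4 + z^5) has coefficients 0,1,0,0,1,1 for degrees 0…5.
(1 + z^2 + z^4) has coefficients 1,0,1,0,1,0,0,0,0,0 for degrees 0…9.
Finally multiplying by (z^3 + z^5), the product of all factors after the first has coefficients 0,0,0,1,0,2,0,2,0,1 for degrees 0…9.
[z^9] = 1·0 + 1·2 + 1·0 = 2.

2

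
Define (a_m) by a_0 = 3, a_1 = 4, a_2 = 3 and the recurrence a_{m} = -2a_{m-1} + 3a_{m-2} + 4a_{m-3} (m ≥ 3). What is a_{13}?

The ordinary generating function has denominator 1 + 2y - 3y^2 - 4y^3.
Iterating the recurrence: a_0,…,a_{13} = 3, 4, 3, 18, -11, 88, -137, 494, -1047, 3028, -7221, 19338, -48227, 125584.

125584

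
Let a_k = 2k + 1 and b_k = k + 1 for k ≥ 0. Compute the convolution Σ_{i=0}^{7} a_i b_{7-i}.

204

The convolution is the x^7 coefficient of A(x)B(x).
Σ = 1·8 + 3·7 + 5·6 + 7·5 + 9·4 + 11·3 + 13·2 + 15·1 = 204.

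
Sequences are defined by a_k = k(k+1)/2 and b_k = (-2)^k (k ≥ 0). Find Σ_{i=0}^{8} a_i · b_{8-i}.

-24

This is [x^8] in the product of the two ordinary generating functions.
Σ = 0·256 + 1·(-128) + 3·64 + 6·(-32) + 10·16 + 15·(-8) + 21·4 + 28·(-2) + 36·1 = -24.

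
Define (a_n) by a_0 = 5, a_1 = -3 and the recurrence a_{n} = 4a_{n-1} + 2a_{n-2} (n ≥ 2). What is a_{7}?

The ordinary generating function has denominator 1 - 4t - 2t^2.
Iterating the recurrence: a_0,…,a_{7} = 5, -3, -2, -14, -60, -268, -1192, -5304.

-5304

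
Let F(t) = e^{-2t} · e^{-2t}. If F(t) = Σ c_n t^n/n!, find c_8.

The EGF product rule gives c_8 = Σ_{k_1+k_2=8} C(8; k_1,k_2) · ∏ g_i(k_i), where e^{-2t} gives (-2)^k; e^{-2t} gives (-2)^k.
g_1(k) for k = 0…8: 1, -2, 4, -8, 16, -32, 64, -128, 256.
g_2(k) for k = 0…8: 1, -2, 4, -8, 16, -32, 64, -128, 256.
c_8 = Σ_k C(8,k)·g_1(k)·g_2(8−k) = 1·1·256 + 8·(-2)·(-128) + 28·4·64 + 56·(-8)·(-32) + 70·16·16 + 56·(-32)·(-8) + 28·64·4 + 8·(-128)·(-2) + 1·256·1 = 256 + 2048 + 7168 + 14336 + 17920 + 14336 + 7168 + 2048 + 256 = 65536.

65536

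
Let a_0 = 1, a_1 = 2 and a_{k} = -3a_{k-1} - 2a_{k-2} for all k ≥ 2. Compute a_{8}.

-764

The ordinary generating function has denominator 1 + 3t + 2t^2.
Iterating the recurrence: a_0,…,a_{8} = 1, 2, -8, 20, -44, 92, -188, 380, -764.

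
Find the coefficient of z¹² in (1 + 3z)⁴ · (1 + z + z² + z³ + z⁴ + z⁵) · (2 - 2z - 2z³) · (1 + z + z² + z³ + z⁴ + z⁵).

-3070

(1 + 3z)⁴ has coefficients 1,12,54,108,81 for degrees 0…4.
(1 + z + z² + z³ + z⁴ + z⁵) has coefficients 1,1,1,1,1,1,0,0,0,0,0,0,0 for degrees 0…12.
Multiplying by (2 - 2z - 2z³) gives running coefficients 2,0,0,-2,-2,-2,-4,-2,-2,0,0,0,0 for degrees 0…12.
Finally multiplying by (1 + z + z² + z³ + z⁴ + z⁵), the product of all factors after the first has coefficients 2,2,2,0,-2,-4,-10,-12,-14,-12,-10,-8,-4 for degrees 0…12.
[z¹²] = 1·(-4) + 12·(-8) + 54·(-10) + 108·(-12) + 81·(-14) = -3070.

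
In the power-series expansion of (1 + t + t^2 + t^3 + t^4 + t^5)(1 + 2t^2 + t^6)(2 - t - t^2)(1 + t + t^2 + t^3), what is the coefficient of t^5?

(1 + t + t^2 + t^3 + t^4 + t^5) has coefficients 1,1,1,1,1,1 for degrees 0…5.
(1 + 2t^2 + t^6) has coefficients 1,0,2,0,0,0 for degrees 0…5.
Multiplying by (2 - t - t^2) gives running coefficients 2,-1,3,-2,-2,0 for degrees 0…5.
Finally multiplying by (1 + t + t^2 + t^3), the product of all factors after the first has coefficients 2,1,4,2,-2,-1 for degrees 0…5.
[t^5] = 1·(-1) + 1·(-2) + 1·2 + 1·4 + 1·1 + 1·2 = 6.

6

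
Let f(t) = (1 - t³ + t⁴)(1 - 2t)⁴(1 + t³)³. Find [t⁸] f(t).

(1 - t³ + t⁴) has coefficients 1,0,0,-1,1 for degrees 0…4.
(1 - 2t)⁴ has coefficients 1,-8,24,-32,16,0,0,0,0 for degrees 0…8.
Finally multiplying by (1 + t³)³, the product of all factors after the first has coefficients 1,-8,24,-29,-8,72,-93,24,72 for degrees 0…8.
[t⁸] = 1·72 − 1·72 + 1·(-8) = -8.

-8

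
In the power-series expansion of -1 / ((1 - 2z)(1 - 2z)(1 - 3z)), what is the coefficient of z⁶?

-5281

The denominator gives the recurrence a_n = 7a_(n−1) − 16a_(n−2) + 12a_(n−3) for n ≥ 3; the numerator fixes a_0 = -1, a_1 = -7, a_2 = -33.
Iterating: -1, -7, -33, -131, -473, -1611, -5281, so a_6 = -5281.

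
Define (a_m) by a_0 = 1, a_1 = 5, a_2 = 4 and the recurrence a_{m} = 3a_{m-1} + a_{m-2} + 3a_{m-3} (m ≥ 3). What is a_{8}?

The ordinary generating function has denominator 1 - 3x - x^2 - 3x^3.
Iterating the recurrence: a_0,…,a_{8} = 1, 5, 4, 20, 79, 269, 946, 3344, 11785.

11785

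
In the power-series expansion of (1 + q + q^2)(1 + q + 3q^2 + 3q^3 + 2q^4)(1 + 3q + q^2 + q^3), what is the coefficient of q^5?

41

(1 + q + q^2) has coefficients 1,1,1 for degrees 0…2.
(1 + q + 3q^2 + 3q^3 + 2q^4) has coefficients 1,1,3,3,2,0 for degrees 0…5.
Finally multiplying by (1 + 3q + q^2 + q^3), the product of all factors after the first has coefficients 1,4,7,14,15,12 for degrees 0…5.
[q^5] = 1·12 + 1·15 + 1·14 = 41.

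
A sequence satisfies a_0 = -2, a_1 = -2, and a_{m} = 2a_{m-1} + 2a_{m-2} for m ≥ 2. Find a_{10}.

-23168

The ordinary generating function has denominator 1 - 2z - 2z^2.
Iterating the recurrence: a_0,…,a_{10} = -2, -2, -8, -20, -56, -152, -416, -1136, -3104, -8480, -23168.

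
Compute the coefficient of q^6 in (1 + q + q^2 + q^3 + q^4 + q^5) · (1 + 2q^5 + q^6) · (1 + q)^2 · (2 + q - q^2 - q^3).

18

(1 + q + q^2 + q^3 + q^4 + q^5) has coefficients 1,1,1,1,1,1 for degrees 0…5.
(1 + 2q^5 + q^6) has coefficients 1,0,0,0,0,2,1 for degrees 0…6.
Multiplying by (1 + q)^2 gives running coefficients 1,2,1,0,0,2,5 for degrees 0…6.
Finally multiplying by (2 + q - q^2 - q^3), the product of all factors after the first has coefficients 2,5,3,-2,-3,3,12 for degrees 0…6.
[q^6] = 1·12 + 1·3 + 1·(-3) + 1·(-2) + 1·3 + 1·5 = 18.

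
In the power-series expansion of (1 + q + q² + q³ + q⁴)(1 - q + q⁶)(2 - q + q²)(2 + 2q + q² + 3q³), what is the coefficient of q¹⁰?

10

(1 + q + q² + q³ + q⁴) has coefficients 1,1,1,1,1 for degrees 0…4.
(1 - q + q⁶) has coefficients 1,-1,0,0,0,0,1,0,0,0,0 for degrees 0…10.
Multiplying by (2 - q + q²) gives running coefficients 2,-3,2,-1,0,0,2,-1,1,0,0 for degrees 0…10.
Finally multiplying by (2 + 2q + q² + 3q³), the product of all factors after the first has coefficients 4,-2,0,5,-9,5,1,2,2,7,-2 for degrees 0…10.
[q¹⁰] = 1·(-2) + 1·7 + 1·2 + 1·2 + 1·1 = 10.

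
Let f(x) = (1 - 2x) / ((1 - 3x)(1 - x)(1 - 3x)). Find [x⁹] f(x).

113177

The denominator gives the recurrence a_n = 7a_(n−1) − 15a_(n−2) + 9a_(n−3) for n ≥ 3; the numerator fixes a_0 = 1, a_1 = 5, a_2 = 20.
Iterating: 1, 5, 20, 74, 263, 911, 3098, 10388, 34445, 113177, so a_9 = 113177.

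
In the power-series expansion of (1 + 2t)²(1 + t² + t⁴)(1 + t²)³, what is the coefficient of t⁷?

28

(1 + 2t)² has coefficients 1,4,4 for degrees 0…2.
(1 + t² + t⁴) has coefficients 1,0,1,0,1,0,0,0 for degrees 0…7.
Finally multiplying by (1 + t²)³, the product of all factors after the first has coefficients 1,0,4,0,7,0,7,0 for degrees 0…7.
[t⁷] = 1·0 + 4·7 + 4·0 = 28.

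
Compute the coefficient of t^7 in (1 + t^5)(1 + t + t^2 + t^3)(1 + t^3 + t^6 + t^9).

2

(1 + t^5) has coefficients 1,0,0,0,0,1 for degrees 0…5.
(1 + t + t^2 + t^3) has coefficients 1,1,1,1,0,0,0,0 for degrees 0…7.
Finally multiplying by (1 + t^3 + t^6 + t^9), the product of all factors after the first has coefficients 1,1,1,2,1,1,2,1 for degrees 0…7.
[t^7] = 1·1 + 1·1 = 2.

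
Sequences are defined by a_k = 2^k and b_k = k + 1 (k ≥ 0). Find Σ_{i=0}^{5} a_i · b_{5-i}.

This is [x^5] in the product of the two ordinary generating functions.
Σ = 1·6 + 2·5 + 4·4 + 8·3 + 16·2 + 32·1 = 120.

120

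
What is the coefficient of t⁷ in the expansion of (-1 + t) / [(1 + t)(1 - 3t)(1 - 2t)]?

-3195

Partial fractions give a closed form: a_n = (-1/6)·(-1)^n + (-3/2)·3^n + (2/3)·2^n.
At n = 7: a_7 = -3195.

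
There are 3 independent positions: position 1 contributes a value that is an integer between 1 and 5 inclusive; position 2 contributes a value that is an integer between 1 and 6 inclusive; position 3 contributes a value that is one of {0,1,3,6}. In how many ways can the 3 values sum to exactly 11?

The generating function for the choices is (z + z² + z³ + z⁴ + z⁵)·(z + z² + z³ + z⁴ + z⁵ + z⁶)·(1 + z + z³ + z⁶); the count is [z¹¹].
(z + z² + z³ + z⁴ + z⁵) has coefficients 0,1,1,1,1,1 for degrees 0…5.
(z + z² + z³ + z⁴ + z⁵ + z⁶) has coefficients 0,1,1,1,1,1,1,0,0,0,0,0 for degrees 0…11.
Finally multiplying by (1 + z + z³ + z⁶), the product of all factors after the first has coefficients 0,1,2,2,3,3,3,3,2,2,1,1 for degrees 0…11.
[z¹¹] = 1·1 + 1·2 + 1·2 + 1·3 + 1·3 = 11.

11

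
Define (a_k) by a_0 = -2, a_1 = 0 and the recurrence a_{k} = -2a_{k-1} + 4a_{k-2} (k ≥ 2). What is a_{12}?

The ordinary generating function has denominator 1 + 2z - 4z^2.
Iterating the recurrence: a_0,…,a_{12} = -2, 0, -8, 16, -64, 192, -640, 2048, -6656, 21504, -69632, 225280, -729088.

-729088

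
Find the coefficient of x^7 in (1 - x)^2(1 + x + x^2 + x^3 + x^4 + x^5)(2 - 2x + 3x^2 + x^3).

(1 - x)^2 has coefficients 1,-2,1 for degrees 0…2.
(1 + x + x^2 + x^3 + x^4 + x^5) has coefficients 1,1,1,1,1,1,0,0 for degrees 0…7.
Finally multiplying by (2 - 2x + 3x^2 + x^3), the product of all factors after the first has coefficients 2,0,3,4,4,4,2,4 for degrees 0…7.
[x^7] = 1·4 − 2·2 + 1·4 = 4.

4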